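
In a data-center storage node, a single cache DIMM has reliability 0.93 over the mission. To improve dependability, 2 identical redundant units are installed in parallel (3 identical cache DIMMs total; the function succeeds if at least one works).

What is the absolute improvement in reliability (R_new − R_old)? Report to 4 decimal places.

R_before = 0.93
R_after = 1 − (1 − 0.93)^3 = 0.9997
ΔR = 0.9997 − 0.93 = 0.0697

0.0697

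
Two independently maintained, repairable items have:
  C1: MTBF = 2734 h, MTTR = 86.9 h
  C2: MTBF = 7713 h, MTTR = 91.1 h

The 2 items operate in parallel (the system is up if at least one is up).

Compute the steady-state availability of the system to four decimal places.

0.9996

A(C1) = MTBF/(MTBF+MTTR) = 2734/(2734+86.9) = 0.969194
A(C2) = MTBF/(MTBF+MTTR) = 7713/(7713+91.1) = 0.988327
Parallel availability: 1 − (1 − 0.969194)(1 − 0.988327) = 0.9996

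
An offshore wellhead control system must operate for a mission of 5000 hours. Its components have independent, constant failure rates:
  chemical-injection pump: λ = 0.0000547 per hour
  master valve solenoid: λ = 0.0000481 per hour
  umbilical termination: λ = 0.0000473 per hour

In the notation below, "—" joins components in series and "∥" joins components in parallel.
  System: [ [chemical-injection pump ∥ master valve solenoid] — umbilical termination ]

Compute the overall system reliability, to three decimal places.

0.749

R(chemical-injection pump) = exp(−0.0000547 × 5000) = 0.76071
R(master valve solenoid) = exp(−0.0000481 × 5000) = 0.78623
R(umbilical termination) = exp(−0.0000473 × 5000) = 0.78939
Parallel (chemical-injection pump and master valve solenoid): 1 − (1 − 0.76071)(1 − 0.78623) = 0.94885
Series ([0.94885] and umbilical termination): 0.94885 × 0.78939 = 0.749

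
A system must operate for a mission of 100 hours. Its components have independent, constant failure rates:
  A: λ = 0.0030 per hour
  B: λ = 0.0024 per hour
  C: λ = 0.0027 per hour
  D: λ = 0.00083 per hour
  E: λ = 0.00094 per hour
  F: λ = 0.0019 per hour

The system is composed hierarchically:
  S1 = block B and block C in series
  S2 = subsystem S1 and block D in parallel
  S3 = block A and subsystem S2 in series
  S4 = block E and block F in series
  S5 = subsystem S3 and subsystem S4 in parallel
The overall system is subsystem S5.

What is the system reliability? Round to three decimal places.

R(A) = exp(−0.0030 × 100) = 0.74082
R(B) = exp(−0.0024 × 100) = 0.78663
R(C) = exp(−0.0027 × 100) = 0.76338
R(D) = exp(−0.00083 × 100) = 0.92035
R(E) = exp(−0.00094 × 100) = 0.91028
R(F) = exp(−0.0019 × 100) = 0.82696
Series (B and C): 0.78663 × 0.76338 = 0.60050
Parallel ([0.60050] and D): 1 − (1 − 0.60050)(1 − 0.92035) = 0.96818
Series (A and [0.96818]): 0.74082 × 0.96818 = 0.71725
Series (E and F): 0.91028 × 0.82696 = 0.75277
Parallel ([0.71725] and [0.75277]): 1 − (1 − 0.71725)(1 − 0.75277) = 0.930

0.930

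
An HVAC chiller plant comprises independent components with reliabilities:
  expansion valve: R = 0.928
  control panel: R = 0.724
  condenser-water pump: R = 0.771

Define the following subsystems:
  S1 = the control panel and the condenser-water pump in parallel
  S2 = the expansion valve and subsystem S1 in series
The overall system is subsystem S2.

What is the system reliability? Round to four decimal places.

0.8693

Parallel (control panel and condenser-water pump): 1 − (1 − 0.724000)(1 − 0.771000) = 0.936796
Series (expansion valve and [0.936796]): 0.928000 × 0.936796 = 0.8693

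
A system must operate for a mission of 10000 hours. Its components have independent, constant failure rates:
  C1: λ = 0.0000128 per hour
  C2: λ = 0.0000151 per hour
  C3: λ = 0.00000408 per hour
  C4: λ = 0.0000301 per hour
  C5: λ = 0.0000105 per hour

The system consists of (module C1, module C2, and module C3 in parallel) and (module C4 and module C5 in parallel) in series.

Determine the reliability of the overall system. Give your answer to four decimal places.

0.9734

R(C1) = exp(−0.0000128 × 10000) = 0.879853
R(C2) = exp(−0.0000151 × 10000) = 0.859848
R(C3) = exp(−0.00000408 × 10000) = 0.960021
R(C4) = exp(−0.0000301 × 10000) = 0.740078
R(C5) = exp(−0.0000105 × 10000) = 0.900325
Parallel (C1, C2, and C3): 1 − (1 − 0.879853)(1 − 0.859848)(1 − 0.960021) = 0.999327
Parallel (C4 and C5): 1 − (1 − 0.740078)(1 − 0.900325) = 0.974092
Series ([0.999327] and [0.974092]): 0.999327 × 0.974092 = 0.9734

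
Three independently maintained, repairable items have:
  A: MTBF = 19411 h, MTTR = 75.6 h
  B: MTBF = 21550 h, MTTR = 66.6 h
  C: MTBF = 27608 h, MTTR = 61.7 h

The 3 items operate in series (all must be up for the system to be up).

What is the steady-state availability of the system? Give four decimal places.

0.9908

A(A) = MTBF/(MTBF+MTTR) = 19411/(19411+75.6) = 0.996120
A(B) = MTBF/(MTBF+MTTR) = 21550/(21550+66.6) = 0.996919
A(C) = MTBF/(MTBF+MTTR) = 27608/(27608+61.7) = 0.997770
Series availability: 0.996120 × 0.996919 × 0.997770 = 0.9908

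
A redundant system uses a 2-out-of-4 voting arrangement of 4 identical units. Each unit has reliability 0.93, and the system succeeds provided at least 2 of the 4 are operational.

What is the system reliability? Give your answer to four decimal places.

R = Σ_{i=2}^{4} C(4,i) p^i (1−p)^{4−i} with p = 0.93
C(4,2)·0.93^2·0.07^2 = 0.025428
C(4,3)·0.93^3·0.07^1 = 0.225220
C(4,4)·0.93^4·0.07^0 = 0.748052
Sum = 0.9987

0.9987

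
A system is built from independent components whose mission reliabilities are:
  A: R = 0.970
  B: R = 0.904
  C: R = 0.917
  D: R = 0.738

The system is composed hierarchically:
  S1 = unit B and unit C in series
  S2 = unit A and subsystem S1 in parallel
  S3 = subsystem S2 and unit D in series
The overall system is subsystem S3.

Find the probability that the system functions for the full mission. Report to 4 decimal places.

0.7342

Series (B and C): 0.904000 × 0.917000 = 0.828968
Parallel (A and [0.828968]): 1 − (1 − 0.970000)(1 − 0.828968) = 0.994869
Series ([0.994869] and D): 0.994869 × 0.738000 = 0.7342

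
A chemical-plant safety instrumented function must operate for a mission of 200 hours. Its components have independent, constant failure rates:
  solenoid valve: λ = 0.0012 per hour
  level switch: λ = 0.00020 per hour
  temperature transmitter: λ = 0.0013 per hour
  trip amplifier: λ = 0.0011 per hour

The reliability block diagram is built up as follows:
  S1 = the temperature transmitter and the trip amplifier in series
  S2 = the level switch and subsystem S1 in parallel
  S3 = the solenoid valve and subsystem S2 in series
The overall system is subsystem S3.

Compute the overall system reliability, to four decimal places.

0.7749

R(solenoid valve) = exp(−0.0012 × 200) = 0.786628
R(level switch) = exp(−0.00020 × 200) = 0.960789
R(temperature transmitter) = exp(−0.0013 × 200) = 0.771052
R(trip amplifier) = exp(−0.0011 × 200) = 0.802519
Series (temperature transmitter and trip amplifier): 0.771052 × 0.802519 = 0.618784
Parallel (level switch and [0.618784]): 1 − (1 − 0.960789)(1 − 0.618784) = 0.985052
Series (solenoid valve and [0.985052]): 0.786628 × 0.985052 = 0.7749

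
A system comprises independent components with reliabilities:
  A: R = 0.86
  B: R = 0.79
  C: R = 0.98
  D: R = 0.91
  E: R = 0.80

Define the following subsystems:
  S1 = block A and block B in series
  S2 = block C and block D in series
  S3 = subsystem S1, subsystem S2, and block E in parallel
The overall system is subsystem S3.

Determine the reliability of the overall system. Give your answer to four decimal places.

0.9931

Series (A and B): 0.860000 × 0.790000 = 0.679400
Series (C and D): 0.980000 × 0.910000 = 0.891800
Parallel ([0.679400], [0.891800], and E): 1 − (1 − 0.679400)(1 − 0.891800)(1 − 0.800000) = 0.9931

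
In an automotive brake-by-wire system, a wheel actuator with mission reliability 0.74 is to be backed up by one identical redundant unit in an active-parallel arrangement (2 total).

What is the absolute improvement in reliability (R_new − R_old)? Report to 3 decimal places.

R_before = 0.74
R_after = 1 − (1 − 0.74)^2 = 0.932
ΔR = 0.932 − 0.74 = 0.192

0.192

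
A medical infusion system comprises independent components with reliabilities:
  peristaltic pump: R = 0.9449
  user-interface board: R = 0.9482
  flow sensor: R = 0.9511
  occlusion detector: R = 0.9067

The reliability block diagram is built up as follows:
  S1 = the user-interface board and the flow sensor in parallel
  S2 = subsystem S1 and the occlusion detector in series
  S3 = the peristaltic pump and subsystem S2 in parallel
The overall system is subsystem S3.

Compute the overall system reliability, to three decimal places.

0.995

Parallel (user-interface board and flow sensor): 1 − (1 − 0.94820)(1 − 0.95110) = 0.99747
Series ([0.99747] and occlusion detector): 0.99747 × 0.90670 = 0.90441
Parallel (peristaltic pump and [0.90441]): 1 − (1 − 0.94490)(1 − 0.90441) = 0.995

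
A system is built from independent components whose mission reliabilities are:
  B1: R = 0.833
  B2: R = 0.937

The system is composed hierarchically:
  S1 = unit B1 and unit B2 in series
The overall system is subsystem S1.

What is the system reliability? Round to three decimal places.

Series (B1 and B2): 0.83300 × 0.93700 = 0.781

0.781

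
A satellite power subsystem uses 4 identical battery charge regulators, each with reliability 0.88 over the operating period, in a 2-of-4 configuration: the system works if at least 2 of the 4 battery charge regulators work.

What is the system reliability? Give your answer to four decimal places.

0.9937

R = Σ_{i=2}^{4} C(4,i) p^i (1−p)^{4−i} with p = 0.88
C(4,2)·0.88^2·0.12^2 = 0.066908
C(4,3)·0.88^3·0.12^1 = 0.327107
C(4,4)·0.88^4·0.12^0 = 0.599695
Sum = 0.9937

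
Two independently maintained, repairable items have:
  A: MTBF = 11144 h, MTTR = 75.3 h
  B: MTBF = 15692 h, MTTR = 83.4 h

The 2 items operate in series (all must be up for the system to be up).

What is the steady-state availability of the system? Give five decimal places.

0.98804

A(A) = MTBF/(MTBF+MTTR) = 11144/(11144+75.3) = 0.993288
A(B) = MTBF/(MTBF+MTTR) = 15692/(15692+83.4) = 0.994713
Series availability: 0.993288 × 0.994713 = 0.98804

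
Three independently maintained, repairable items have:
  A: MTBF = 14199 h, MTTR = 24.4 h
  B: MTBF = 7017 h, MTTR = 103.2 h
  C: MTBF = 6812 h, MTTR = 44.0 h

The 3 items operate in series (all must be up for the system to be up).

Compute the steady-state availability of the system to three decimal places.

A(A) = MTBF/(MTBF+MTTR) = 14199/(14199+24.4) = 0.998285
A(B) = MTBF/(MTBF+MTTR) = 7017/(7017+103.2) = 0.985506
A(C) = MTBF/(MTBF+MTTR) = 6812/(6812+44.0) = 0.993582
Series availability: 0.998285 × 0.985506 × 0.993582 = 0.978

0.978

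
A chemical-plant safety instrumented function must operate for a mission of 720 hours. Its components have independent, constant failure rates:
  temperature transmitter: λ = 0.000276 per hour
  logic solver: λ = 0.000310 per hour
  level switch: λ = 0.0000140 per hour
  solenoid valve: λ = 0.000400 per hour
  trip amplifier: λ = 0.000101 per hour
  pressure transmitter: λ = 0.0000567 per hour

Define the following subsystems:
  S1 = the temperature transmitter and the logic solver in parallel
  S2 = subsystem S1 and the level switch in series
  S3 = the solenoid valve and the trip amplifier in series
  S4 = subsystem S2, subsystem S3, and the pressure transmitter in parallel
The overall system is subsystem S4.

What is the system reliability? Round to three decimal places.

0.999

R(temperature transmitter) = exp(−0.000276 × 720) = 0.81978
R(logic solver) = exp(−0.000310 × 720) = 0.79995
R(level switch) = exp(−0.0000140 × 720) = 0.98997
R(solenoid valve) = exp(−0.000400 × 720) = 0.74976
R(trip amplifier) = exp(−0.000101 × 720) = 0.92986
R(pressure transmitter) = exp(−0.0000567 × 720) = 0.96000
Parallel (temperature transmitter and logic solver): 1 − (1 − 0.81978)(1 − 0.79995) = 0.96395
Series ([0.96395] and level switch): 0.96395 × 0.98997 = 0.95428
Series (solenoid valve and trip amplifier): 0.74976 × 0.92986 = 0.69717
Parallel ([0.95428], [0.69717], and pressure transmitter): 1 − (1 − 0.95428)(1 − 0.69717)(1 − 0.96000) = 0.999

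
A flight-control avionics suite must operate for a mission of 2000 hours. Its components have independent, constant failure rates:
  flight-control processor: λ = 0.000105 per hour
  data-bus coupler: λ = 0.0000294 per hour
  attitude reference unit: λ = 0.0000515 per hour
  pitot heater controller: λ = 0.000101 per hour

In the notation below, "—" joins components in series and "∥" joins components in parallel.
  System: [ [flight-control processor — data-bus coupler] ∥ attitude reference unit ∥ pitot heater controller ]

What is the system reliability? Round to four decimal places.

R(flight-control processor) = exp(−0.000105 × 2000) = 0.810584
R(data-bus coupler) = exp(−0.0000294 × 2000) = 0.942895
R(attitude reference unit) = exp(−0.0000515 × 2000) = 0.902127
R(pitot heater controller) = exp(−0.000101 × 2000) = 0.817095
Series (flight-control processor and data-bus coupler): 0.810584 × 0.942895 = 0.764296
Parallel ([0.764296], attitude reference unit, and pitot heater controller): 1 − (1 − 0.764296)(1 − 0.902127)(1 − 0.817095) = 0.9958

0.9958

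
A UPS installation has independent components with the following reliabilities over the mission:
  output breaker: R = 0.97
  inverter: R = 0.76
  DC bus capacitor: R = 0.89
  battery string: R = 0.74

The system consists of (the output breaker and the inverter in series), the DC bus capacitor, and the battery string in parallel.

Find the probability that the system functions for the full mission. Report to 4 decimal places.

Series (output breaker and inverter): 0.970000 × 0.760000 = 0.737200
Parallel ([0.737200], DC bus capacitor, and battery string): 1 − (1 − 0.737200)(1 − 0.890000)(1 − 0.740000) = 0.9925

0.9925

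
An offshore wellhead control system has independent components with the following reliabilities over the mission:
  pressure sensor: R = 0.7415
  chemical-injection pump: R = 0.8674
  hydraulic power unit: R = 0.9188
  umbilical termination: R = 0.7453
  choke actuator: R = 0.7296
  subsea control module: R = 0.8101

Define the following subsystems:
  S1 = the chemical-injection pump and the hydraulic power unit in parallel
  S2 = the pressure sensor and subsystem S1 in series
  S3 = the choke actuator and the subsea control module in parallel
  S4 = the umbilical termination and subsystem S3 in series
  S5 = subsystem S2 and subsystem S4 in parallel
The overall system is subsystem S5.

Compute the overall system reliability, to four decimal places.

0.9219

Parallel (chemical-injection pump and hydraulic power unit): 1 − (1 − 0.867400)(1 − 0.918800) = 0.989233
Series (pressure sensor and [0.989233]): 0.741500 × 0.989233 = 0.733516
Parallel (choke actuator and subsea control module): 1 − (1 − 0.729600)(1 − 0.810100) = 0.948651
Series (umbilical termination and [0.948651]): 0.745300 × 0.948651 = 0.707030
Parallel ([0.733516] and [0.707030]): 1 − (1 − 0.733516)(1 − 0.707030) = 0.9219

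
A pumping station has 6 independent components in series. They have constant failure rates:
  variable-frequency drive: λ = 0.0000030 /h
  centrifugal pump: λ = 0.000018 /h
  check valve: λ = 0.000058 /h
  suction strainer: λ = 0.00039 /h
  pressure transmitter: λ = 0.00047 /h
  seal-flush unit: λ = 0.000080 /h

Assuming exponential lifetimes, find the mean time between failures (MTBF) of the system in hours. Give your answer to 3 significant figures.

Series of exponential components: λ_sys = Σ λ_i
λ_sys = 0.0000030 + 0.000018 + 0.000058 + 0.00039 + 0.00047 + 0.000080 = 1.0190e-03 /h
MTBF = 1 / λ_sys = 981 h

981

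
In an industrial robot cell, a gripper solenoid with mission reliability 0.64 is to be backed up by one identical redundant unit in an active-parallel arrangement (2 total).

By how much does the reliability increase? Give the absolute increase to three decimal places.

0.230

R_before = 0.64
R_after = 1 − (1 − 0.64)^2 = 0.870
ΔR = 0.870 − 0.64 = 0.230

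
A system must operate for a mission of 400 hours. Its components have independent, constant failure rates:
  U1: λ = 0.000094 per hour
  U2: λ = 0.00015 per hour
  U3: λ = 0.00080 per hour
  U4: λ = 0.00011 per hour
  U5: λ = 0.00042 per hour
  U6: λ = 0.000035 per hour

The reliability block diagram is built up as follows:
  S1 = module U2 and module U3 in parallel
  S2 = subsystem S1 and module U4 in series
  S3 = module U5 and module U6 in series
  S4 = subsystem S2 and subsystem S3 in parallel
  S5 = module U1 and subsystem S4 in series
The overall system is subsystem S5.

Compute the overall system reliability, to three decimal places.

R(U1) = exp(−0.000094 × 400) = 0.96310
R(U2) = exp(−0.00015 × 400) = 0.94176
R(U3) = exp(−0.00080 × 400) = 0.72615
R(U4) = exp(−0.00011 × 400) = 0.95695
R(U5) = exp(−0.00042 × 400) = 0.84535
R(U6) = exp(−0.000035 × 400) = 0.98610
Parallel (U2 and U3): 1 − (1 − 0.94176)(1 − 0.72615) = 0.98405
Series ([0.98405] and U4): 0.98405 × 0.95695 = 0.94169
Series (U5 and U6): 0.84535 × 0.98610 = 0.83360
Parallel ([0.94169] and [0.83360]): 1 − (1 − 0.94169)(1 − 0.83360) = 0.99030
Series (U1 and [0.99030]): 0.96310 × 0.99030 = 0.954

0.954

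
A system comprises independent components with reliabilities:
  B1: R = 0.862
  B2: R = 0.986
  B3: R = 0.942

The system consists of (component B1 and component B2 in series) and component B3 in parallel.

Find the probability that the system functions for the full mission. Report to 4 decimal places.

0.9913

Series (B1 and B2): 0.862000 × 0.986000 = 0.849932
Parallel ([0.849932] and B3): 1 − (1 − 0.849932)(1 − 0.942000) = 0.9913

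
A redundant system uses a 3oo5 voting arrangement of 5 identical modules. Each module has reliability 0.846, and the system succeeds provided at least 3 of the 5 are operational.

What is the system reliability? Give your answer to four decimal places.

R = Σ_{i=3}^{5} C(5,i) p^i (1−p)^{5−i} with p = 0.846
C(5,3)·0.846^3·0.154^2 = 0.143599
C(5,4)·0.846^4·0.154^1 = 0.394432
C(5,5)·0.846^5·0.154^0 = 0.433363
Sum = 0.9714

0.9714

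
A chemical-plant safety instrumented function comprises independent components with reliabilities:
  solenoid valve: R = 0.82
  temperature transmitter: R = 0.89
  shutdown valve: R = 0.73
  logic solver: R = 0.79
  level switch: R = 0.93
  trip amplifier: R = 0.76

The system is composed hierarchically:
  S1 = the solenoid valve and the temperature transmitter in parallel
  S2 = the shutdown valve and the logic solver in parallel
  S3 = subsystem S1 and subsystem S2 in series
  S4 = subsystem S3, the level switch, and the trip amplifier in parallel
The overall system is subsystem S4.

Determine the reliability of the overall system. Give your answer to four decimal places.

Parallel (solenoid valve and temperature transmitter): 1 − (1 − 0.820000)(1 − 0.890000) = 0.980200
Parallel (shutdown valve and logic solver): 1 − (1 − 0.730000)(1 − 0.790000) = 0.943300
Series ([0.980200] and [0.943300]): 0.980200 × 0.943300 = 0.924623
Parallel ([0.924623], level switch, and trip amplifier): 1 − (1 − 0.924623)(1 − 0.930000)(1 − 0.760000) = 0.9987

0.9987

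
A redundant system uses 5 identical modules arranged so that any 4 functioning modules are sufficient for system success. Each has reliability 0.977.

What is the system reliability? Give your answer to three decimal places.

0.995

R = Σ_{i=4}^{5} C(5,i) p^i (1−p)^{5−i} with p = 0.977
C(5,4)·0.977^4·0.023^1 = 0.10478
C(5,5)·0.977^5·0.023^0 = 0.89017
Sum = 0.995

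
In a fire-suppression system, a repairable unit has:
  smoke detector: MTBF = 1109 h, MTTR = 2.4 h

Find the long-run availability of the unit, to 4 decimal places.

A(smoke detector) = MTBF/(MTBF+MTTR) = 1109/(1109+2.4) = 0.9978

0.9978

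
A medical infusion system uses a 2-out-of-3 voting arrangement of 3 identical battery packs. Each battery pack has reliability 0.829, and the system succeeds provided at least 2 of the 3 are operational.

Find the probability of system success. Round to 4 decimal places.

R = Σ_{i=2}^{3} C(3,i) p^i (1−p)^{3−i} with p = 0.829
C(3,2)·0.829^2·0.171^1 = 0.352555
C(3,3)·0.829^3·0.171^0 = 0.569723
Sum = 0.9223

0.9223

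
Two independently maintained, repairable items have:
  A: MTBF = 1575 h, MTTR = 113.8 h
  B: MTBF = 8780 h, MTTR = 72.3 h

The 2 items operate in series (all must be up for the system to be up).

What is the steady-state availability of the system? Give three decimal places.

0.925

A(A) = MTBF/(MTBF+MTTR) = 1575/(1575+113.8) = 0.932615
A(B) = MTBF/(MTBF+MTTR) = 8780/(8780+72.3) = 0.991833
Series availability: 0.932615 × 0.991833 = 0.925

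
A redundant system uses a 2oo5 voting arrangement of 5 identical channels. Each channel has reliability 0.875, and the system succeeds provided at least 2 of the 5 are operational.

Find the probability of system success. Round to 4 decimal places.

R = Σ_{i=2}^{5} C(5,i) p^i (1−p)^{5−i} with p = 0.875
C(5,2)·0.875^2·0.125^3 = 0.014954
C(5,3)·0.875^3·0.125^2 = 0.104675
C(5,4)·0.875^4·0.125^1 = 0.366364
C(5,5)·0.875^5·0.125^0 = 0.512909
Sum = 0.9989

0.9989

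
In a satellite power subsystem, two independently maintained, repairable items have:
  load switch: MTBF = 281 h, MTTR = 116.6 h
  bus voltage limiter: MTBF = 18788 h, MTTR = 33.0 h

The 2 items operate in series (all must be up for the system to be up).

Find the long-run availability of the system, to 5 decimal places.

0.70550

A(load switch) = MTBF/(MTBF+MTTR) = 281/(281+116.6) = 0.706740
A(bus voltage limiter) = MTBF/(MTBF+MTTR) = 18788/(18788+33.0) = 0.998247
Series availability: 0.706740 × 0.998247 = 0.70550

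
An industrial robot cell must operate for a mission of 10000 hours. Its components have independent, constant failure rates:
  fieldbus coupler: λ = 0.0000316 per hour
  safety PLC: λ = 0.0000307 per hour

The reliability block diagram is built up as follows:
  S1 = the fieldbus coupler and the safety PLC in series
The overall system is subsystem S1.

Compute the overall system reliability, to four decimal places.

0.5363

R(fieldbus coupler) = exp(−0.0000316 × 10000) = 0.729059
R(safety PLC) = exp(−0.0000307 × 10000) = 0.735651
Series (fieldbus coupler and safety PLC): 0.729059 × 0.735651 = 0.5363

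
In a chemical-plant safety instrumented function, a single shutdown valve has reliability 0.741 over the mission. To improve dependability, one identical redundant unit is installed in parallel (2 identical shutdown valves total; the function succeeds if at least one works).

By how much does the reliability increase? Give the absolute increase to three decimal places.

R_before = 0.741
R_after = 1 − (1 − 0.741)^2 = 0.933
ΔR = 0.933 − 0.741 = 0.192

0.192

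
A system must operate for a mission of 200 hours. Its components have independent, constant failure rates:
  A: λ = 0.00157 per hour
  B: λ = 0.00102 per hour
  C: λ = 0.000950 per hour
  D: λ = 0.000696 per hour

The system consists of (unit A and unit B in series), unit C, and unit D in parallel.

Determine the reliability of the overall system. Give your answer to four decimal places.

0.9909

R(A) = exp(−0.00157 × 200) = 0.730519
R(B) = exp(−0.00102 × 200) = 0.815462
R(C) = exp(−0.000950 × 200) = 0.826959
R(D) = exp(−0.000696 × 200) = 0.870054
Series (A and B): 0.730519 × 0.815462 = 0.595710
Parallel ([0.595710], C, and D): 1 − (1 − 0.595710)(1 − 0.826959)(1 − 0.870054) = 0.9909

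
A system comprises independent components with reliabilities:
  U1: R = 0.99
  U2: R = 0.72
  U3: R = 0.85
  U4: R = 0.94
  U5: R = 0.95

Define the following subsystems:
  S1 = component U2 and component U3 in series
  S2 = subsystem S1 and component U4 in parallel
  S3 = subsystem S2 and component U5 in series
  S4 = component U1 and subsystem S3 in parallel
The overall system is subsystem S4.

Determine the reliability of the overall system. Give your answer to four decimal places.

Series (U2 and U3): 0.720000 × 0.850000 = 0.612000
Parallel ([0.612000] and U4): 1 − (1 − 0.612000)(1 − 0.940000) = 0.976720
Series ([0.976720] and U5): 0.976720 × 0.950000 = 0.927884
Parallel (U1 and [0.927884]): 1 − (1 − 0.990000)(1 − 0.927884) = 0.9993

0.9993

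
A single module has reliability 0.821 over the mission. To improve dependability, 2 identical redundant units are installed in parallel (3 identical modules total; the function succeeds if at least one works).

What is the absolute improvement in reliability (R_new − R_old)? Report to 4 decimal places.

0.1733

R_before = 0.821
R_after = 1 − (1 − 0.821)^3 = 0.9943
ΔR = 0.9943 − 0.821 = 0.1733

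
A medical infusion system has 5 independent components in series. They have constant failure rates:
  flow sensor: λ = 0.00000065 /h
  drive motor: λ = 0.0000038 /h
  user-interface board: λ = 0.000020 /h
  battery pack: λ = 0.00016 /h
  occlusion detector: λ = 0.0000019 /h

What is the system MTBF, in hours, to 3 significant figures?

5370

Series of exponential components: λ_sys = Σ λ_i
λ_sys = 0.00000065 + 0.0000038 + 0.000020 + 0.00016 + 0.0000019 = 1.8635e-04 /h
MTBF = 1 / λ_sys = 5370 h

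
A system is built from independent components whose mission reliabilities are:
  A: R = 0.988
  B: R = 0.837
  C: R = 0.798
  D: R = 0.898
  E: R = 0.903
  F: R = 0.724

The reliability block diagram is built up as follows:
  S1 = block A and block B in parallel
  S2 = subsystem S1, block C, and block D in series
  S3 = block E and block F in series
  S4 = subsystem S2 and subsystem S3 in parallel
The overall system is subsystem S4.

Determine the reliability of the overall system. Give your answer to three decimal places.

0.901

Parallel (A and B): 1 − (1 − 0.98800)(1 − 0.83700) = 0.99804
Series ([0.99804], C, and D): 0.99804 × 0.79800 × 0.89800 = 0.71520
Series (E and F): 0.90300 × 0.72400 = 0.65377
Parallel ([0.71520] and [0.65377]): 1 − (1 − 0.71520)(1 − 0.65377) = 0.901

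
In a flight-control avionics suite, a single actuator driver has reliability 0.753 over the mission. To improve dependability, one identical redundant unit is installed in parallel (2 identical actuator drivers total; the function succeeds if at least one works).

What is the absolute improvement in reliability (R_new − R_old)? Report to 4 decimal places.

0.1860

R_before = 0.753
R_after = 1 − (1 − 0.753)^2 = 0.9390
ΔR = 0.9390 − 0.753 = 0.1860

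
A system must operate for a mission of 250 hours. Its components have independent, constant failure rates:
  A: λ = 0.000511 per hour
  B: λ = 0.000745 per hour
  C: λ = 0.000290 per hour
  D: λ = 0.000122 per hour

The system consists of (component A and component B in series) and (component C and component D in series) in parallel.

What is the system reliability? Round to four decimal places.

R(A) = exp(−0.000511 × 250) = 0.880073
R(B) = exp(−0.000745 × 250) = 0.830066
R(C) = exp(−0.000290 × 250) = 0.930066
R(D) = exp(−0.000122 × 250) = 0.969960
Series (A and B): 0.880073 × 0.830066 = 0.730519
Series (C and D): 0.930066 × 0.969960 = 0.902127
Parallel ([0.730519] and [0.902127]): 1 − (1 − 0.730519)(1 − 0.902127) = 0.9736

0.9736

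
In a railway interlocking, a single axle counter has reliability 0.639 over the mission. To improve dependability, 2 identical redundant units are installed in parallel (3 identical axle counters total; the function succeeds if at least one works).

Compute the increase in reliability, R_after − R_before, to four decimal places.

0.3140

R_before = 0.639
R_after = 1 − (1 − 0.639)^3 = 0.9530
ΔR = 0.9530 − 0.639 = 0.3140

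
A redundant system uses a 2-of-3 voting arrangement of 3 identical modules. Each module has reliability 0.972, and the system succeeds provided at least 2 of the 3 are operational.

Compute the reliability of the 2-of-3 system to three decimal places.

0.998

R = Σ_{i=2}^{3} C(3,i) p^i (1−p)^{3−i} with p = 0.972
C(3,2)·0.972^2·0.028^1 = 0.07936
C(3,3)·0.972^3·0.028^0 = 0.91833
Sum = 0.998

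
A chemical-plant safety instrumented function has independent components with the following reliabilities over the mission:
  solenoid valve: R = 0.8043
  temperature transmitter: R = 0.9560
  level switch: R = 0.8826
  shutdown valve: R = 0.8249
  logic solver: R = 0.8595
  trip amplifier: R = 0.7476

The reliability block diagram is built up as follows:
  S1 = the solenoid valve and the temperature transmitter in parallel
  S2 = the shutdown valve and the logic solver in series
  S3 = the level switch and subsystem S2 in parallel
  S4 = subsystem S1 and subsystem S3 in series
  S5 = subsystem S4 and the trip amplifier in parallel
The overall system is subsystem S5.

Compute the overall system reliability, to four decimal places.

0.9893

Parallel (solenoid valve and temperature transmitter): 1 − (1 − 0.804300)(1 − 0.956000) = 0.991389
Series (shutdown valve and logic solver): 0.824900 × 0.859500 = 0.709002
Parallel (level switch and [0.709002]): 1 − (1 − 0.882600)(1 − 0.709002) = 0.965837
Series ([0.991389] and [0.965837]): 0.991389 × 0.965837 = 0.957520
Parallel ([0.957520] and trip amplifier): 1 − (1 − 0.957520)(1 − 0.747600) = 0.9893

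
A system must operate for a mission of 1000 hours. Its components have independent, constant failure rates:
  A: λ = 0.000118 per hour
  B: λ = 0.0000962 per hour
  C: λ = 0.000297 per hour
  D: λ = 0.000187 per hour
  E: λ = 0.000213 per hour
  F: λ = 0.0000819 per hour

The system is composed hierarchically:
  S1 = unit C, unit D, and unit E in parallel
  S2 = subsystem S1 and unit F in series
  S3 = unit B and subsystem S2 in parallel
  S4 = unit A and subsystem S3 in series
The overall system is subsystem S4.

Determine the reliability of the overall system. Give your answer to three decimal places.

0.882

R(A) = exp(−0.000118 × 1000) = 0.88870
R(B) = exp(−0.0000962 × 1000) = 0.90828
R(C) = exp(−0.000297 × 1000) = 0.74304
R(D) = exp(−0.000187 × 1000) = 0.82944
R(E) = exp(−0.000213 × 1000) = 0.80816
R(F) = exp(−0.0000819 × 1000) = 0.92136
Parallel (C, D, and E): 1 − (1 − 0.74304)(1 − 0.82944)(1 − 0.80816) = 0.99159
Series ([0.99159] and F): 0.99159 × 0.92136 = 0.91361
Parallel (B and [0.91361]): 1 − (1 − 0.90828)(1 − 0.91361) = 0.99208
Series (A and [0.99208]): 0.88870 × 0.99208 = 0.882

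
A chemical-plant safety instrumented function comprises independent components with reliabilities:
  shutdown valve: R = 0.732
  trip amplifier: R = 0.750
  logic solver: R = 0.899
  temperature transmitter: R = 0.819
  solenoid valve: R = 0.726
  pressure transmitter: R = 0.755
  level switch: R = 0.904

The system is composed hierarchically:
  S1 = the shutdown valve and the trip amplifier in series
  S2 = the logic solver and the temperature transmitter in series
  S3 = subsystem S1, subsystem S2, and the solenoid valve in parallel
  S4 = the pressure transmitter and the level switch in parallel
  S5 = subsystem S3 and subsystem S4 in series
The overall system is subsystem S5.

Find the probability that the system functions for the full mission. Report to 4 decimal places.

Series (shutdown valve and trip amplifier): 0.732000 × 0.750000 = 0.549000
Series (logic solver and temperature transmitter): 0.899000 × 0.819000 = 0.736281
Parallel ([0.549000], [0.736281], and solenoid valve): 1 − (1 − 0.549000)(1 − 0.736281)(1 − 0.726000) = 0.967411
Parallel (pressure transmitter and level switch): 1 − (1 − 0.755000)(1 − 0.904000) = 0.976480
Series ([0.967411] and [0.976480]): 0.967411 × 0.976480 = 0.9447

0.9447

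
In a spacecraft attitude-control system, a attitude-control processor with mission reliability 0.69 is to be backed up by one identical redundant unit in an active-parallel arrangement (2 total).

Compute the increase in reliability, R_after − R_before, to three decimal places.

0.214

R_before = 0.69
R_after = 1 − (1 − 0.69)^2 = 0.904
ΔR = 0.904 − 0.69 = 0.214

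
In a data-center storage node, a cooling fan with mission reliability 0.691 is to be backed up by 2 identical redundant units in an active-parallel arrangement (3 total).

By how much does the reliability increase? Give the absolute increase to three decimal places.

R_before = 0.691
R_after = 1 − (1 − 0.691)^3 = 0.970
ΔR = 0.970 − 0.691 = 0.279

0.279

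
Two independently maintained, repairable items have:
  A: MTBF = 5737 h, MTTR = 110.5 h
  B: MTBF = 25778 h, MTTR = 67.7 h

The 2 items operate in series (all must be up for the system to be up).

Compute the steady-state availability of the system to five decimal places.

0.97853

A(A) = MTBF/(MTBF+MTTR) = 5737/(5737+110.5) = 0.981103
A(B) = MTBF/(MTBF+MTTR) = 25778/(25778+67.7) = 0.997381
Series availability: 0.981103 × 0.997381 = 0.97853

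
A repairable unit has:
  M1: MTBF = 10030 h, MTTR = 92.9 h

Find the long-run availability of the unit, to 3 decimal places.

A(M1) = MTBF/(MTBF+MTTR) = 10030/(10030+92.9) = 0.991

0.991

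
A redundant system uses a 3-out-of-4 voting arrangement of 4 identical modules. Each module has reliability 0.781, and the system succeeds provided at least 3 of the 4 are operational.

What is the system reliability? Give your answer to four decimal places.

R = Σ_{i=3}^{4} C(4,i) p^i (1−p)^{4−i} with p = 0.781
C(4,3)·0.781^3·0.219^1 = 0.417308
C(4,4)·0.781^4·0.219^0 = 0.372052
Sum = 0.7894

0.7894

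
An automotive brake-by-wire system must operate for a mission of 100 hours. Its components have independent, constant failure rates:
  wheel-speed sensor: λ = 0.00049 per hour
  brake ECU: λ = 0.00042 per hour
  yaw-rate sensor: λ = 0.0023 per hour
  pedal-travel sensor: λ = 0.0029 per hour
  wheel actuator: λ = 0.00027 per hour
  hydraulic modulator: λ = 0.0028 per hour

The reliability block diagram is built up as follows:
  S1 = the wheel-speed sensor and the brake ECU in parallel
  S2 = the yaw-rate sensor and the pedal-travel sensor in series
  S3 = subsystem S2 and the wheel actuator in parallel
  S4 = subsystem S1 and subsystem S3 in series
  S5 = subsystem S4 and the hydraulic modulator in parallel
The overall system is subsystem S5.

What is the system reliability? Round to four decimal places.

R(wheel-speed sensor) = exp(−0.00049 × 100) = 0.952181
R(brake ECU) = exp(−0.00042 × 100) = 0.958870
R(yaw-rate sensor) = exp(−0.0023 × 100) = 0.794534
R(pedal-travel sensor) = exp(−0.0029 × 100) = 0.748264
R(wheel actuator) = exp(−0.00027 × 100) = 0.973361
R(hydraulic modulator) = exp(−0.0028 × 100) = 0.755784
Parallel (wheel-speed sensor and brake ECU): 1 − (1 − 0.952181)(1 − 0.958870) = 0.998033
Series (yaw-rate sensor and pedal-travel sensor): 0.794534 × 0.748264 = 0.594521
Parallel ([0.594521] and wheel actuator): 1 − (1 − 0.594521)(1 − 0.973361) = 0.989198
Series ([0.998033] and [0.989198]): 0.998033 × 0.989198 = 0.987252
Parallel ([0.987252] and hydraulic modulator): 1 − (1 − 0.987252)(1 − 0.755784) = 0.9969

0.9969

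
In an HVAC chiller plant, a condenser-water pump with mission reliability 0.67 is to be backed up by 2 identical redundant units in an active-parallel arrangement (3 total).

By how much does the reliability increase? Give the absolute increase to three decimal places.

R_before = 0.67
R_after = 1 − (1 − 0.67)^3 = 0.964
ΔR = 0.964 − 0.67 = 0.294

0.294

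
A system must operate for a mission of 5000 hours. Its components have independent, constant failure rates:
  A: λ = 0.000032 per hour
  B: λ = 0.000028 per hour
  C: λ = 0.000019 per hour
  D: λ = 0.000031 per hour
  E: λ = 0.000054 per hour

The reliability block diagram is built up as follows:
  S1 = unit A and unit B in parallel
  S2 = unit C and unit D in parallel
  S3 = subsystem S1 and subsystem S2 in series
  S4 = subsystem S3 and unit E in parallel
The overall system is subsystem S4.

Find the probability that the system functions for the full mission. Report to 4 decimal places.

0.9924

R(A) = exp(−0.000032 × 5000) = 0.852144
R(B) = exp(−0.000028 × 5000) = 0.869358
R(C) = exp(−0.000019 × 5000) = 0.909373
R(D) = exp(−0.000031 × 5000) = 0.856415
R(E) = exp(−0.000054 × 5000) = 0.763379
Parallel (A and B): 1 − (1 − 0.852144)(1 − 0.869358) = 0.980684
Parallel (C and D): 1 − (1 − 0.909373)(1 − 0.856415) = 0.986987
Series ([0.980684] and [0.986987]): 0.980684 × 0.986987 = 0.967922
Parallel ([0.967922] and E): 1 − (1 − 0.967922)(1 − 0.763379) = 0.9924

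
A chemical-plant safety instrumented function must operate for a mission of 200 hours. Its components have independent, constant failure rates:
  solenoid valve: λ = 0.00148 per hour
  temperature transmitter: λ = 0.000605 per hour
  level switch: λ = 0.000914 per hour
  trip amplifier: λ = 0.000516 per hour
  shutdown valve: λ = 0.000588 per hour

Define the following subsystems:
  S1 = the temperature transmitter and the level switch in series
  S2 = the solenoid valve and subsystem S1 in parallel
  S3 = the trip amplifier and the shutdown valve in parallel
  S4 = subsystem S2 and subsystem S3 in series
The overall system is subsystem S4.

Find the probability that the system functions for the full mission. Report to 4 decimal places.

R(solenoid valve) = exp(−0.00148 × 200) = 0.743787
R(temperature transmitter) = exp(−0.000605 × 200) = 0.886034
R(level switch) = exp(−0.000914 × 200) = 0.832935
R(trip amplifier) = exp(−0.000516 × 200) = 0.901947
R(shutdown valve) = exp(−0.000588 × 200) = 0.889052
Series (temperature transmitter and level switch): 0.886034 × 0.832935 = 0.738009
Parallel (solenoid valve and [0.738009]): 1 − (1 − 0.743787)(1 − 0.738009) = 0.932874
Parallel (trip amplifier and shutdown valve): 1 − (1 − 0.901947)(1 − 0.889052) = 0.989121
Series ([0.932874] and [0.989121]): 0.932874 × 0.989121 = 0.9227

0.9227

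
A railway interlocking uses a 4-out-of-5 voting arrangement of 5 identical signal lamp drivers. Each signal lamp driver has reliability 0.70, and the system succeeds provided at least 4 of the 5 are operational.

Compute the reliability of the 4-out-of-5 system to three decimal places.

0.528

R = Σ_{i=4}^{5} C(5,i) p^i (1−p)^{5−i} with p = 0.70
C(5,4)·0.70^4·0.30^1 = 0.36015
C(5,5)·0.70^5·0.30^0 = 0.16807
Sum = 0.528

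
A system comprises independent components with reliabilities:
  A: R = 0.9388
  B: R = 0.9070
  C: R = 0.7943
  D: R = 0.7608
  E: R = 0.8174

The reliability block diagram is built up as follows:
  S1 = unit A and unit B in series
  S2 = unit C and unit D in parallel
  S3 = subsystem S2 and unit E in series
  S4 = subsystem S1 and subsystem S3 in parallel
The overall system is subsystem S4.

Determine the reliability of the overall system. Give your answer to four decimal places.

0.9669

Series (A and B): 0.938800 × 0.907000 = 0.851492
Parallel (C and D): 1 − (1 − 0.794300)(1 − 0.760800) = 0.950797
Series ([0.950797] and E): 0.950797 × 0.817400 = 0.777181
Parallel ([0.851492] and [0.777181]): 1 − (1 − 0.851492)(1 − 0.777181) = 0.9669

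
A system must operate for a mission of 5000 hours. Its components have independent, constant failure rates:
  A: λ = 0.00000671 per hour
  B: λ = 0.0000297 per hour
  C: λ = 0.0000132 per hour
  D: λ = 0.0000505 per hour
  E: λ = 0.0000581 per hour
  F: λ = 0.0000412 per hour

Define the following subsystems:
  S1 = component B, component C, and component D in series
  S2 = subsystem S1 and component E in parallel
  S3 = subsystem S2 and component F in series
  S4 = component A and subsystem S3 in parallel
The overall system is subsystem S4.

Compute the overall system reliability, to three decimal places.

R(A) = exp(−0.00000671 × 5000) = 0.96701
R(B) = exp(−0.0000297 × 5000) = 0.86200
R(C) = exp(−0.0000132 × 5000) = 0.93613
R(D) = exp(−0.0000505 × 5000) = 0.77686
R(E) = exp(−0.0000581 × 5000) = 0.74789
R(F) = exp(−0.0000412 × 5000) = 0.81383
Series (B, C, and D): 0.86200 × 0.93613 × 0.77686 = 0.62688
Parallel ([0.62688] and E): 1 − (1 − 0.62688)(1 − 0.74789) = 0.90593
Series ([0.90593] and F): 0.90593 × 0.81383 = 0.73727
Parallel (A and [0.73727]): 1 − (1 − 0.96701)(1 − 0.73727) = 0.991

0.991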